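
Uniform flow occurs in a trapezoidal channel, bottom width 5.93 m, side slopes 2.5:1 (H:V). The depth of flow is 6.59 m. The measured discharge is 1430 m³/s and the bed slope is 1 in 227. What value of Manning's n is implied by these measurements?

With bottom width b = 5.93 m and side slope z = 2.5: A = (b + zy)y = (5.93 + 2.5×6.59)×6.59 = 147.6 m²; P = b + 2y√(1+z²) = 5.93 + 2×6.59×2.693 = 41.42 m.
Hydraulic radius R = A/P = 147.6/41.42 = 3.565 m.
Rearranging Manning's equation: n = (1/Q) A R^(2/3) S^(1/2) = (1/1430) × 147.6 × 3.565^(2/3) × √0.004405 = 0.016.

n = 0.016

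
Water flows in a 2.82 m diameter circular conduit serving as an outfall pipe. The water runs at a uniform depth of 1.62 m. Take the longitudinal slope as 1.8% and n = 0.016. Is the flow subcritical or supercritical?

For a circular section of diameter D = 2.82 m at depth y = 1.62 m, the central angle is θ = 2 arccos(1 − 2y/D) = 3.441 rad. Then A = (D²/8)(θ − sin θ) = 3.713 m² and P = Dθ/2 = 4.851 m.
Hydraulic radius R = A/P = 3.713/4.851 = 0.7654 m.
V = (1/n) R^(2/3) √S = (1/0.016) × 0.7654^(2/3) × √0.018 = 7.016 m/s. Hydraulic depth D_h = A/T = 3.713/2.789 = 1.331 m.
Froude number Fr = V/√(g·D_h) = 7.016/√(9.81×1.331) = 1.94, which is greater than 1, so the flow is supercritical.

supercritical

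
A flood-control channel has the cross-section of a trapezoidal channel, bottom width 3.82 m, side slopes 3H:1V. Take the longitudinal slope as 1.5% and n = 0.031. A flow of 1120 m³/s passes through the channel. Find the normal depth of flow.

y_n = 6.03 m

Manning's equation rearranged: A R^(2/3) = nQ / (1·√S) = 0.031 × 1120 / (√0.015) = 283.5.
Try y = 7.41 m: A R^(2/3) = 470.8 — high.
Try y = 4.55 m: A R^(2/3) = 144 — low.
Try y = 6.03 m: A R^(2/3) = 283.8 — close enough.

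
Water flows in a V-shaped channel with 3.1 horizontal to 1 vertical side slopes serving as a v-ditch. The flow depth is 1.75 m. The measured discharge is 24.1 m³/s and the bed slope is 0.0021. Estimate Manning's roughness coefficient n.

For a triangular section with side slope z = 3.1: A = zy² = 3.1×1.75² = 9.494 m²; P = 2y√(1+z²) = 2×1.75×3.257 = 11.4 m.
Hydraulic radius R = A/P = 9.494/11.4 = 0.8327 m.
Rearranging Manning's equation: n = (1/Q) A R^(2/3) S^(1/2) = (1/24.1) × 9.494 × 0.8327^(2/3) × √0.0021 = 0.016.

n = 0.016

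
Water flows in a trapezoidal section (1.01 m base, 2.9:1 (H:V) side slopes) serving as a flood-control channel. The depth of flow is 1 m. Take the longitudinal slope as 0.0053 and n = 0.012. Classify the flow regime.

supercritical

With bottom width b = 1.01 m and side slope z = 2.9: A = (b + zy)y = (1.01 + 2.9×1)×1 = 3.91 m²; P = b + 2y√(1+z²) = 1.01 + 2×1×3.068 = 7.145 m.
Hydraulic radius R = A/P = 3.91/7.145 = 0.5472 m.
V = (1/n) R^(2/3) √S = (1/0.012) × 0.5472^(2/3) × √0.0053 = 4.059 m/s. Hydraulic depth D_h = A/T = 3.91/6.81 = 0.5742 m.
Froude number Fr = V/√(g·D_h) = 4.059/√(9.81×0.5742) = 1.71, which is greater than 1, so the flow is supercritical.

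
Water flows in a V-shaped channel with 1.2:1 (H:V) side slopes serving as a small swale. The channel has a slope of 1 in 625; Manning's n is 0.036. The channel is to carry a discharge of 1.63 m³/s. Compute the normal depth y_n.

y_n = 1.37 m

Manning's equation rearranged: A R^(2/3) = nQ / (1·√S) = 0.036 × 1.63 / (√0.0016) = 1.467.
At y = 1.16 m: A R^(2/3) = 0.942 — short.
At y = 1.59 m: A R^(2/3) = 2.184 — over.
At y = 1.37 m: A R^(2/3) = 1.468 — matches.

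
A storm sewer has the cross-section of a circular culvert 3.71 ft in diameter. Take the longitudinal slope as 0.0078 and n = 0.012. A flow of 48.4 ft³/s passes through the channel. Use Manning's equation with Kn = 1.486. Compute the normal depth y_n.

Manning's equation rearranged: A R^(2/3) = nQ / (1.486·√S) = 0.012 × 48.4 / (1.486 × √0.0078) = 4.425.
Trying y = 1.39 ft: A R^(2/3) = 3.071 — too small.
Trying y = 2.05 ft: A R^(2/3) = 6.067 — too large.
Trying y = 1.7 ft: A R^(2/3) = 4.421 — matches.

y_n = 1.7 ft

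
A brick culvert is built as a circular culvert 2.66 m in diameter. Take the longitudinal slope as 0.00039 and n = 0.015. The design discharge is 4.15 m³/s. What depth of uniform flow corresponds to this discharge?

Manning's equation rearranged: A R^(2/3) = nQ / (1·√S) = 0.015 × 4.15 / (√0.00039) = 3.152.
At y = 2.12 m: A R^(2/3) = 4.123 — too large.
At y = 1.51 m: A R^(2/3) = 2.609 — too small.
At y = 1.71 m: A R^(2/3) = 3.152 — close enough.

y_n = 1.71 m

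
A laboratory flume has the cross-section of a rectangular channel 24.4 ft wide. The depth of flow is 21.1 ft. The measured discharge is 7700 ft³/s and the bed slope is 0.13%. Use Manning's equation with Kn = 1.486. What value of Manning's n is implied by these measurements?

n = 0.014

Flow area A = b·y = 24.4 × 21.1 = 514.8 ft². Wetted perimeter P = b + 2y = 24.4 + 2×21.1 = 66.6 ft.
Hydraulic radius R = A/P = 514.8/66.6 = 7.73 ft.
Rearranging Manning's equation: n = (1.486/Q) A R^(2/3) S^(1/2) = (1.486/7700) × 514.8 × 7.73^(2/3) × √0.0013 = 0.014.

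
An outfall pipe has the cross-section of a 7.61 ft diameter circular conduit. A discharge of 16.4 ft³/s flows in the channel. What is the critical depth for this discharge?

At critical depth, Q² T / (g A³) = 1, i.e. A³/T = Q²/g = 16.4²/32.2 = 8.353.
Try y = 0.676 ft: A³/T = 1.817 — short.
Try y = 0.994 ft: A³/T = 8.351 — close enough.

y_c = 0.994 ft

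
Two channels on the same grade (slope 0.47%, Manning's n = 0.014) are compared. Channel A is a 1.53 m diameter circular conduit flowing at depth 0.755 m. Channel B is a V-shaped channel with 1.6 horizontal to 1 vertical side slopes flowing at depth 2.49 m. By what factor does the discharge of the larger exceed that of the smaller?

21.7

Channel A: For a circular section of diameter D = 1.53 m at depth y = 0.755 m, the central angle is θ = 2 arccos(1 − 2y/D) = 3.115 rad. Then A = (D²/8)(θ − sin θ) = 0.904 m² and P = Dθ/2 = 2.383 m. Hydraulic radius R = A/P = 0.904/2.383 = 0.3793 m. Q_A = (1/0.014)·0.904·0.3793^(2/3)·√0.0047 = 2.319 m³/s.
Channel B: For a triangular section with side slope z = 1.6: A = zy² = 1.6×2.49² = 9.92 m²; P = 2y√(1+z²) = 2×2.49×1.887 = 9.396 m. Hydraulic radius R = A/P = 9.92/9.396 = 1.056 m. Q_B = (1/0.014)·9.92·1.056^(2/3)·√0.0047 = 50.37 m³/s.
The larger discharge is 50.37 m³/s and the smaller is 2.319 m³/s; the ratio is 21.7.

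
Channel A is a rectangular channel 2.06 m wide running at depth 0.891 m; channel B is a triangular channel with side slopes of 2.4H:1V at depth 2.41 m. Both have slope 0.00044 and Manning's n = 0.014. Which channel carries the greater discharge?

Channel A: Flow area A = b·y = 2.06 × 0.891 = 1.835 m². Wetted perimeter P = b + 2y = 2.06 + 2×0.891 = 3.842 m. Hydraulic radius R = A/P = 1.835/3.842 = 0.4777 m. Q_A = (1/0.014)·1.835·0.4777^(2/3)·√0.00044 = 1.681 m³/s.
Channel B: For a triangular section with side slope z = 2.4: A = zy² = 2.4×2.41² = 13.94 m²; P = 2y√(1+z²) = 2×2.41×2.6 = 12.53 m. Hydraulic radius R = A/P = 13.94/12.53 = 1.112 m. Q_B = (1/0.014)·13.94·1.112^(2/3)·√0.00044 = 22.42 m³/s.
Q_A = 1.681 m³/s vs Q_B = 22.42 m³/s, so channel B carries more.

channel B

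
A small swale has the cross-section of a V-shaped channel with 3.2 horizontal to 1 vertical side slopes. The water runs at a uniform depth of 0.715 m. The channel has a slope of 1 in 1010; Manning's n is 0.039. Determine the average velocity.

For a triangular section with side slope z = 3.2: A = zy² = 3.2×0.715² = 1.636 m²; P = 2y√(1+z²) = 2×0.715×3.353 = 4.794 m.
Hydraulic radius R = A/P = 1.636/4.794 = 0.3412 m.
From Manning's equation, V = (1/n) R^(2/3) S^(1/2) = (1/0.039) × 0.3412^(2/3) × 0.0009901^(1/2) = 0.394 m/s.

V = 0.394 m/s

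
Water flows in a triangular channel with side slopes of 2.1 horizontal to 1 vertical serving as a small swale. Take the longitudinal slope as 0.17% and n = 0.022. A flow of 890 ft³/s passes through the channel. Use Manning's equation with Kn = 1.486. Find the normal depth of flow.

y_n = 8.03 ft

Manning's equation rearranged: A R^(2/3) = nQ / (1.486·√S) = 0.022 × 890 / (1.486 × √0.0017) = 319.6.
Try y = 9.17 ft: A R^(2/3) = 455.3 — too large.
Try y = 5.81 ft: A R^(2/3) = 134.8 — too small.
Try y = 8.03 ft: A R^(2/3) = 319.5 — close enough.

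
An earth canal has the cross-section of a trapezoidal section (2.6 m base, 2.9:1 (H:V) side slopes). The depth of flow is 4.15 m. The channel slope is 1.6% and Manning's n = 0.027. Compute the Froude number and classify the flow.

With bottom width b = 2.6 m and side slope z = 2.9: A = (b + zy)y = (2.6 + 2.9×4.15)×4.15 = 60.74 m²; P = b + 2y√(1+z²) = 2.6 + 2×4.15×3.068 = 28.06 m.
Hydraulic radius R = A/P = 60.74/28.06 = 2.164 m.
V = (1/n) R^(2/3) √S = (1/0.027) × 2.164^(2/3) × √0.016 = 7.839 m/s. Hydraulic depth D_h = A/T = 60.74/26.67 = 2.277 m.
Froude number Fr = V/√(g·D_h) = 7.839/√(9.81×2.277) = 1.66, which is greater than 1, so the flow is supercritical.

supercritical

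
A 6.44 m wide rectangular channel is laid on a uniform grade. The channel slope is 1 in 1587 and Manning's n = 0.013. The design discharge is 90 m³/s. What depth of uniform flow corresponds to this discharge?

Manning's equation rearranged: A R^(2/3) = nQ / (1·√S) = 0.013 × 90 / (√0.0006301) = 46.61.
Try y = 3.26 m: A R^(2/3) = 28.96 — low.
Try y = 5.94 m: A R^(2/3) = 62.49 — high.
Try y = 4.7 m: A R^(2/3) = 46.61 — ≈ 46.61.

y_n = 4.7 m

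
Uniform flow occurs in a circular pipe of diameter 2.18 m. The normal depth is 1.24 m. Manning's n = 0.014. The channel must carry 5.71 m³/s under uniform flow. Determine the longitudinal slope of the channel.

S = 0.0027

For a circular section of diameter D = 2.18 m at depth y = 1.24 m, the central angle is θ = 2 arccos(1 − 2y/D) = 3.418 rad. Then A = (D²/8)(θ − sin θ) = 2.192 m² and P = Dθ/2 = 3.725 m.
Hydraulic radius R = A/P = 2.192/3.725 = 0.5885 m.
From Manning's equation, S = [nQ / (1 A R^(2/3))]² = [0.014 × 5.71 / (1 × 2.192 × 0.5885^(2/3))]² = 0.0027.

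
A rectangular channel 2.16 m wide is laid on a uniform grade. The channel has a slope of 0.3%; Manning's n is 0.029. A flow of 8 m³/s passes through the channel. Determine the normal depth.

y_n = 2.39 m

Manning's equation rearranged: A R^(2/3) = nQ / (1·√S) = 0.029 × 8 / (√0.003) = 4.236.
At y = 2.62 m: A R^(2/3) = 4.733 — over.
At y = 2.39 m: A R^(2/3) = 4.238 — ≈ 4.236.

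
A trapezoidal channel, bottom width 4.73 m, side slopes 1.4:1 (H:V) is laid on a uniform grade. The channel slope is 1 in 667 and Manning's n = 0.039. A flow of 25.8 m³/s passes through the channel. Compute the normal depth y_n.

Manning's equation rearranged: A R^(2/3) = nQ / (1·√S) = 0.039 × 25.8 / (√0.001499) = 25.99.
At y = 2.11 m: A R^(2/3) = 19.83 — low.
At y = 2.82 m: A R^(2/3) = 34.8 — high.
At y = 2.43 m: A R^(2/3) = 26 — close enough.

y_n = 2.43 m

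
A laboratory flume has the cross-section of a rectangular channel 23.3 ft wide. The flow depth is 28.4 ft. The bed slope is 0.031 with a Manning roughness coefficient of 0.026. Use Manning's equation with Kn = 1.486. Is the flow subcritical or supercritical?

supercritical

Flow area A = b·y = 23.3 × 28.4 = 661.7 ft². Wetted perimeter P = b + 2y = 23.3 + 2×28.4 = 80.1 ft.
Hydraulic radius R = A/P = 661.7/80.1 = 8.261 ft.
V = (1.486/n) R^(2/3) √S = (1.486/0.026) × 8.261^(2/3) × √0.031 = 41.12 ft/s. Hydraulic depth D_h = A/T = 661.7/23.3 = 28.4 ft.
Froude number Fr = V/√(g·D_h) = 41.12/√(32.2×28.4) = 1.36, which is greater than 1, so the flow is supercritical.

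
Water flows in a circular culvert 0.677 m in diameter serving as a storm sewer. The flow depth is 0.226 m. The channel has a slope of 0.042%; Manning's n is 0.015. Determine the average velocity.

For a circular section of diameter D = 0.677 m at depth y = 0.226 m, the central angle is θ = 2 arccos(1 − 2y/D) = 2.464 rad. Then A = (D²/8)(θ − sin θ) = 0.1052 m² and P = Dθ/2 = 0.8341 m.
Hydraulic radius R = A/P = 0.1052/0.8341 = 0.1262 m.
From Manning's equation, V = (1/n) R^(2/3) S^(1/2) = (1/0.015) × 0.1262^(2/3) × 0.00042^(1/2) = 0.344 m/s.

V = 0.344 m/s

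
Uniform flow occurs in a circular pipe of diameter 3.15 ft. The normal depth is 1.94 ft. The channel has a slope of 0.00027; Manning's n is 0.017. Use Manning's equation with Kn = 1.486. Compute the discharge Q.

Q = 6.67 ft³/s

For a circular section of diameter D = 3.15 ft at depth y = 1.94 ft, the central angle is θ = 2 arccos(1 − 2y/D) = 3.609 rad. Then A = (D²/8)(θ − sin θ) = 5.036 ft² and P = Dθ/2 = 5.685 ft.
Hydraulic radius R = A/P = 5.036/5.685 = 0.8859 ft.
Manning's equation: Q = (1.486/n) A R^(2/3) S^(1/2) = (1.486/0.017) × 5.036 × 0.8859^(2/3) × 0.00027^(1/2) = 6.67 ft³/s.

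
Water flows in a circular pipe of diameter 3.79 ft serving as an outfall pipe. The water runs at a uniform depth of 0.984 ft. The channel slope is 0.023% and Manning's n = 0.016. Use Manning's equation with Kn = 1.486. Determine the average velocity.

For a circular section of diameter D = 3.79 ft at depth y = 0.984 ft, the central angle is θ = 2 arccos(1 − 2y/D) = 2.139 rad. Then A = (D²/8)(θ − sin θ) = 2.326 ft² and P = Dθ/2 = 4.053 ft.
Hydraulic radius R = A/P = 2.326/4.053 = 0.574 ft.
From Manning's equation, V = (1.486/n) R^(2/3) S^(1/2) = (1.486/0.016) × 0.574^(2/3) × 0.00023^(1/2) = 0.973 ft/s.

V = 0.973 ft/s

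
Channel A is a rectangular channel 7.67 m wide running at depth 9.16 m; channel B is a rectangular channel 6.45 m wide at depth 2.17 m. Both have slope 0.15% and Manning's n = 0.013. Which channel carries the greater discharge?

Channel A: Flow area A = b·y = 7.67 × 9.16 = 70.26 m². Wetted perimeter P = b + 2y = 7.67 + 2×9.16 = 25.99 m. Hydraulic radius R = A/P = 70.26/25.99 = 2.703 m. Q_A = (1/0.013)·70.26·2.703^(2/3)·√0.0015 = 406.2 m³/s.
Channel B: Flow area A = b·y = 6.45 × 2.17 = 14 m². Wetted perimeter P = b + 2y = 6.45 + 2×2.17 = 10.79 m. Hydraulic radius R = A/P = 14/10.79 = 1.297 m. Q_B = (1/0.013)·14·1.297^(2/3)·√0.0015 = 49.6 m³/s.
Q_A = 406.2 m³/s vs Q_B = 49.6 m³/s, so channel A carries more.

channel A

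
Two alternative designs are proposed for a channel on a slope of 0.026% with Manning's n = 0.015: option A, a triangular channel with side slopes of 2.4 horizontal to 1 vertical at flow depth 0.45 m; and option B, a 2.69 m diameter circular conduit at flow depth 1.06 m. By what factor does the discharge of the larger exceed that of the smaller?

8.39

Channel A: For a triangular section with side slope z = 2.4: A = zy² = 2.4×0.45² = 0.486 m²; P = 2y√(1+z²) = 2×0.45×2.6 = 2.34 m. Hydraulic radius R = A/P = 0.486/2.34 = 0.2077 m. Q_A = (1/0.015)·0.486·0.2077^(2/3)·√0.00026 = 0.1832 m³/s.
Channel B: For a circular section of diameter D = 2.69 m at depth y = 1.06 m, the central angle is θ = 2 arccos(1 − 2y/D) = 2.715 rad. Then A = (D²/8)(θ − sin θ) = 2.081 m² and P = Dθ/2 = 3.651 m. Hydraulic radius R = A/P = 2.081/3.651 = 0.5699 m. Q_B = (1/0.015)·2.081·0.5699^(2/3)·√0.00026 = 1.537 m³/s.
The larger discharge is 1.537 m³/s and the smaller is 0.1832 m³/s; the ratio is 8.39.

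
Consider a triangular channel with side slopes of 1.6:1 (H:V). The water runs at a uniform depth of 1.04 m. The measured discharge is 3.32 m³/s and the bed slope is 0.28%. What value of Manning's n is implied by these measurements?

n = 0.016

For a triangular section with side slope z = 1.6: A = zy² = 1.6×1.04² = 1.731 m²; P = 2y√(1+z²) = 2×1.04×1.887 = 3.925 m.
Hydraulic radius R = A/P = 1.731/3.925 = 0.441 m.
Rearranging Manning's equation: n = (1/Q) A R^(2/3) S^(1/2) = (1/3.32) × 1.731 × 0.441^(2/3) × √0.0028 = 0.016.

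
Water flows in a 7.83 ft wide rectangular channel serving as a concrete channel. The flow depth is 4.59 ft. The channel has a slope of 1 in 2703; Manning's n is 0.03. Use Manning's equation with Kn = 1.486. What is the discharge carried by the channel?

Q = 56.4 ft³/s

Flow area A = b·y = 7.83 × 4.59 = 35.94 ft². Wetted perimeter P = b + 2y = 7.83 + 2×4.59 = 17.01 ft.
Hydraulic radius R = A/P = 35.94/17.01 = 2.113 ft.
Manning's equation: Q = (1.486/n) A R^(2/3) S^(1/2) = (1.486/0.03) × 35.94 × 2.113^(2/3) × 0.00037^(1/2) = 56.4 ft³/s.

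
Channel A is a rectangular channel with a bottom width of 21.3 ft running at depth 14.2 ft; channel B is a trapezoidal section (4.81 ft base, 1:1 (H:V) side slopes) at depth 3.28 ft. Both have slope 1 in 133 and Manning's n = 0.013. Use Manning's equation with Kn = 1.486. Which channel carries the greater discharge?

channel A

Channel A: Flow area A = b·y = 21.3 × 14.2 = 302.5 ft². Wetted perimeter P = b + 2y = 21.3 + 2×14.2 = 49.7 ft. Hydraulic radius R = A/P = 302.5/49.7 = 6.086 ft. Q_A = (1.486/0.013)·302.5·6.086^(2/3)·√0.007519 = 9993 ft³/s.
Channel B: With bottom width b = 4.81 ft and side slope z = 1: A = (b + zy)y = (4.81 + 1×3.28)×3.28 = 26.54 ft²; P = b + 2y√(1+z²) = 4.81 + 2×3.28×1.414 = 14.09 ft. Hydraulic radius R = A/P = 26.54/14.09 = 1.884 ft. Q_B = (1.486/0.013)·26.54·1.884^(2/3)·√0.007519 = 401.1 ft³/s.
Q_A = 9993 ft³/s vs Q_B = 401.1 ft³/s, so channel A carries more.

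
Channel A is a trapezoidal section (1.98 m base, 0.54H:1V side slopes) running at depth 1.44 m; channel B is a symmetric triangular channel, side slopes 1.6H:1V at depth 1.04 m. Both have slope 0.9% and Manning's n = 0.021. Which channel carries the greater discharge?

Channel A: With bottom width b = 1.98 m and side slope z = 0.54: A = (b + zy)y = (1.98 + 0.54×1.44)×1.44 = 3.971 m²; P = b + 2y√(1+z²) = 1.98 + 2×1.44×1.136 = 5.253 m. Hydraulic radius R = A/P = 3.971/5.253 = 0.7559 m. Q_A = (1/0.021)·3.971·0.7559^(2/3)·√0.009 = 14.89 m³/s.
Channel B: For a triangular section with side slope z = 1.6: A = zy² = 1.6×1.04² = 1.731 m²; P = 2y√(1+z²) = 2×1.04×1.887 = 3.925 m. Hydraulic radius R = A/P = 1.731/3.925 = 0.441 m. Q_B = (1/0.021)·1.731·0.441^(2/3)·√0.009 = 4.529 m³/s.
Q_A = 14.89 m³/s vs Q_B = 4.529 m³/s, so channel A carries more.

channel A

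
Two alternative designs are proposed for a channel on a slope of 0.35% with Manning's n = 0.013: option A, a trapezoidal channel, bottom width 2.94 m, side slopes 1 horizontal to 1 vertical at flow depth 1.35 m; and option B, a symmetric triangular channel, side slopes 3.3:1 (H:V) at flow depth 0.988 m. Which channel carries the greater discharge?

Channel A: With bottom width b = 2.94 m and side slope z = 1: A = (b + zy)y = (2.94 + 1×1.35)×1.35 = 5.792 m²; P = b + 2y√(1+z²) = 2.94 + 2×1.35×1.414 = 6.758 m. Hydraulic radius R = A/P = 5.792/6.758 = 0.8569 m. Q_A = (1/0.013)·5.792·0.8569^(2/3)·√0.0035 = 23.78 m³/s.
Channel B: For a triangular section with side slope z = 3.3: A = zy² = 3.3×0.988² = 3.221 m²; P = 2y√(1+z²) = 2×0.988×3.448 = 6.814 m. Hydraulic radius R = A/P = 3.221/6.814 = 0.4728 m. Q_B = (1/0.013)·3.221·0.4728^(2/3)·√0.0035 = 8.896 m³/s.
Q_A = 23.78 m³/s vs Q_B = 8.896 m³/s, so channel A carries more.

channel A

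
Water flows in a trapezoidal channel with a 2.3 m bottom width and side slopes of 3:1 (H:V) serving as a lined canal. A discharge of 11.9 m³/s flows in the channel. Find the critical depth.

At critical depth, Q² T / (g A³) = 1, i.e. A³/T = Q²/g = 11.9²/9.81 = 14.44.
Try y = 1.07 m: A³/T = 23.5 — over.
Try y = 0.745 m: A³/T = 5.697 — short.
Try y = 0.947 m: A³/T = 14.46 — ≈ 14.44.

y_c = 0.947 m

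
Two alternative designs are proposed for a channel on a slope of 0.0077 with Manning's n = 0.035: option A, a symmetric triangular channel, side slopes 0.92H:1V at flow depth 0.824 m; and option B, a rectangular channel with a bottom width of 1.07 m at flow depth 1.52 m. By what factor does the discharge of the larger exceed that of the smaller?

Channel A: For a triangular section with side slope z = 0.92: A = zy² = 0.92×0.824² = 0.6247 m²; P = 2y√(1+z²) = 2×0.824×1.359 = 2.239 m. Hydraulic radius R = A/P = 0.6247/2.239 = 0.2789 m. Q_A = (1/0.035)·0.6247·0.2789^(2/3)·√0.0077 = 0.6686 m³/s.
Channel B: Flow area A = b·y = 1.07 × 1.52 = 1.626 m². Wetted perimeter P = b + 2y = 1.07 + 2×1.52 = 4.11 m. Hydraulic radius R = A/P = 1.626/4.11 = 0.3957 m. Q_B = (1/0.035)·1.626·0.3957^(2/3)·√0.0077 = 2.198 m³/s.
The larger discharge is 2.198 m³/s and the smaller is 0.6686 m³/s; the ratio is 3.29.

3.29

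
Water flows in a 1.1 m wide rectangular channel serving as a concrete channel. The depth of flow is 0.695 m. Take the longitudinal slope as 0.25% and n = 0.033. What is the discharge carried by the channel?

Q = 0.527 m³/s

Flow area A = b·y = 1.1 × 0.695 = 0.7645 m². Wetted perimeter P = b + 2y = 1.1 + 2×0.695 = 2.49 m.
Hydraulic radius R = A/P = 0.7645/2.49 = 0.307 m.
Manning's equation: Q = (1/n) A R^(2/3) S^(1/2) = (1/0.033) × 0.7645 × 0.307^(2/3) × 0.0025^(1/2) = 0.527 m³/s.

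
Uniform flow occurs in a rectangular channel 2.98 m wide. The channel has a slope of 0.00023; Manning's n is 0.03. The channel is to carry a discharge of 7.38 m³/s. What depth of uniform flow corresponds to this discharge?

Manning's equation rearranged: A R^(2/3) = nQ / (1·√S) = 0.03 × 7.38 / (√0.00023) = 14.6.
At y = 3.97 m: A R^(2/3) = 12.48 — too small.
At y = 4.99 m: A R^(2/3) = 16.3 — too large.
At y = 4.54 m: A R^(2/3) = 14.61 — matches.

y_n = 4.54 m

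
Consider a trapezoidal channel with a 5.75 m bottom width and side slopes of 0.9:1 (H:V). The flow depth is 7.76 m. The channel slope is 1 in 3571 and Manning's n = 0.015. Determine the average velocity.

V = 2.67 m/s

With bottom width b = 5.75 m and side slope z = 0.9: A = (b + zy)y = (5.75 + 0.9×7.76)×7.76 = 98.82 m²; P = b + 2y√(1+z²) = 5.75 + 2×7.76×1.345 = 26.63 m.
Hydraulic radius R = A/P = 98.82/26.63 = 3.711 m.
From Manning's equation, V = (1/n) R^(2/3) S^(1/2) = (1/0.015) × 3.711^(2/3) × 0.00028^(1/2) = 2.67 m/s.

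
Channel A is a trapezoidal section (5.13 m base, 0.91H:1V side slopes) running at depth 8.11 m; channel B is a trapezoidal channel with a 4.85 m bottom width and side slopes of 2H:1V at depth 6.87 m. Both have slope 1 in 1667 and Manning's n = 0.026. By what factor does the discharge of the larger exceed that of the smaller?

Channel A: With bottom width b = 5.13 m and side slope z = 0.91: A = (b + zy)y = (5.13 + 0.91×8.11)×8.11 = 101.5 m²; P = b + 2y√(1+z²) = 5.13 + 2×8.11×1.352 = 27.06 m. Hydraulic radius R = A/P = 101.5/27.06 = 3.749 m. Q_A = (1/0.026)·101.5·3.749^(2/3)·√0.0005999 = 230.7 m³/s.
Channel B: With bottom width b = 4.85 m and side slope z = 2: A = (b + zy)y = (4.85 + 2×6.87)×6.87 = 127.7 m²; P = b + 2y√(1+z²) = 4.85 + 2×6.87×2.236 = 35.57 m. Hydraulic radius R = A/P = 127.7/35.57 = 3.59 m. Q_B = (1/0.026)·127.7·3.59^(2/3)·√0.0005999 = 282.1 m³/s.
The larger discharge is 282.1 m³/s and the smaller is 230.7 m³/s; the ratio is 1.22.

1.22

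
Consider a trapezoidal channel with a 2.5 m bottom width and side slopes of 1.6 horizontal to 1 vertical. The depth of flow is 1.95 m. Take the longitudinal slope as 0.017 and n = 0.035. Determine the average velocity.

With bottom width b = 2.5 m and side slope z = 1.6: A = (b + zy)y = (2.5 + 1.6×1.95)×1.95 = 10.96 m²; P = b + 2y√(1+z²) = 2.5 + 2×1.95×1.887 = 9.859 m.
Hydraulic radius R = A/P = 10.96/9.859 = 1.112 m.
From Manning's equation, V = (1/n) R^(2/3) S^(1/2) = (1/0.035) × 1.112^(2/3) × 0.017^(1/2) = 4 m/s.

V = 4 m/s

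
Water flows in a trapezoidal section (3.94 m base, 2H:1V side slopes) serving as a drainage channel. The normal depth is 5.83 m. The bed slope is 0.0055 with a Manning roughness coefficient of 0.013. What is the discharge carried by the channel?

With bottom width b = 3.94 m and side slope z = 2: A = (b + zy)y = (3.94 + 2×5.83)×5.83 = 90.95 m²; P = b + 2y√(1+z²) = 3.94 + 2×5.83×2.236 = 30.01 m.
Hydraulic radius R = A/P = 90.95/30.01 = 3.03 m.
Manning's equation: Q = (1/n) A R^(2/3) S^(1/2) = (1/0.013) × 90.95 × 3.03^(2/3) × 0.0055^(1/2) = 1090 m³/s.

Q = 1090 m³/s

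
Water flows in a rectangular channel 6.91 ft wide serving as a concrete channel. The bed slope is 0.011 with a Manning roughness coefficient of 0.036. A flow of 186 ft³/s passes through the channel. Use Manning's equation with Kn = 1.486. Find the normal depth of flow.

y_n = 4.09 ft

Manning's equation rearranged: A R^(2/3) = nQ / (1.486·√S) = 0.036 × 186 / (1.486 × √0.011) = 42.96.
At y = 5.11 ft: A R^(2/3) = 57.19 — over.
At y = 4.09 ft: A R^(2/3) = 42.94 — ≈ 42.96.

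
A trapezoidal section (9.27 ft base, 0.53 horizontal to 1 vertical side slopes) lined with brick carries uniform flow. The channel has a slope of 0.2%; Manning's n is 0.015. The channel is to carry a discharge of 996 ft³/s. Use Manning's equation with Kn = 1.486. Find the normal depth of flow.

y_n = 7.2 ft

Manning's equation rearranged: A R^(2/3) = nQ / (1.486·√S) = 0.015 × 996 / (1.486 × √0.002) = 224.8.
Trying y = 9 ft: A R^(2/3) = 332.2 — over.
Trying y = 5.09 ft: A R^(2/3) = 124.7 — short.
Trying y = 7.2 ft: A R^(2/3) = 224.8 — close enough.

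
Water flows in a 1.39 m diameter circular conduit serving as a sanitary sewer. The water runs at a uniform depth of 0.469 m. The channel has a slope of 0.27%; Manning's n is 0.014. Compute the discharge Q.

Q = 0.683 m³/s

For a circular section of diameter D = 1.39 m at depth y = 0.469 m, the central angle is θ = 2 arccos(1 − 2y/D) = 2.479 rad. Then A = (D²/8)(θ − sin θ) = 0.4502 m² and P = Dθ/2 = 1.723 m.
Hydraulic radius R = A/P = 0.4502/1.723 = 0.2613 m.
Manning's equation: Q = (1/n) A R^(2/3) S^(1/2) = (1/0.014) × 0.4502 × 0.2613^(2/3) × 0.0027^(1/2) = 0.683 m³/s.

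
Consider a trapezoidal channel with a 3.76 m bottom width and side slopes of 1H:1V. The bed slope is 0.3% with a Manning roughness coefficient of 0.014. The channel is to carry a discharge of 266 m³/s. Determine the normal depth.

Manning's equation rearranged: A R^(2/3) = nQ / (1·√S) = 0.014 × 266 / (√0.003) = 67.99.
Try y = 5.43 m: A R^(2/3) = 94.6 — high.
Try y = 4.1 m: A R^(2/3) = 52.82 — low.
Try y = 4.64 m: A R^(2/3) = 68.08 — matches.

y_n = 4.64 m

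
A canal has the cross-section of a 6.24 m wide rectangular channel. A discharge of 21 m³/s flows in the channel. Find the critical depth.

For a rectangular channel, critical depth y_c = (q²/g)^(1/3) where q = Q/b = 21/6.24 = 3.365 m²/s.
So y_c = (3.365²/9.81)^(1/3) = 1.05 m.

y_c = 1.05 m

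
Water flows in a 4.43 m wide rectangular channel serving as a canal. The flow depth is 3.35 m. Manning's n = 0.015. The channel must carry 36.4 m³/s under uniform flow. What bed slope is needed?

Flow area A = b·y = 4.43 × 3.35 = 14.84 m². Wetted perimeter P = b + 2y = 4.43 + 2×3.35 = 11.13 m.
Hydraulic radius R = A/P = 14.84/11.13 = 1.333 m.
From Manning's equation, S = [nQ / (1 A R^(2/3))]² = [0.015 × 36.4 / (1 × 14.84 × 1.333^(2/3))]² = 0.000922.

S = 0.000922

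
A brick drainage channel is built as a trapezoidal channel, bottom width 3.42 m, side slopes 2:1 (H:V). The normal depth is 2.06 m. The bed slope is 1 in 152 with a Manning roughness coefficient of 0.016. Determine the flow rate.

With bottom width b = 3.42 m and side slope z = 2: A = (b + zy)y = (3.42 + 2×2.06)×2.06 = 15.53 m²; P = b + 2y√(1+z²) = 3.42 + 2×2.06×2.236 = 12.63 m.
Hydraulic radius R = A/P = 15.53/12.63 = 1.23 m.
Manning's equation: Q = (1/n) A R^(2/3) S^(1/2) = (1/0.016) × 15.53 × 1.23^(2/3) × 0.006579^(1/2) = 90.4 m³/s.

Q = 90.4 m³/s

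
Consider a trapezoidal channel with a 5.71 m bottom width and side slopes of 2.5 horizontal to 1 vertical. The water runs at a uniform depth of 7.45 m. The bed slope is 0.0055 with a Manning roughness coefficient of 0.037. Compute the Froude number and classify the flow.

With bottom width b = 5.71 m and side slope z = 2.5: A = (b + zy)y = (5.71 + 2.5×7.45)×7.45 = 181.3 m²; P = b + 2y√(1+z²) = 5.71 + 2×7.45×2.693 = 45.83 m.
Hydraulic radius R = A/P = 181.3/45.83 = 3.956 m.
V = (1/n) R^(2/3) √S = (1/0.037) × 3.956^(2/3) × √0.0055 = 5.014 m/s. Hydraulic depth D_h = A/T = 181.3/42.96 = 4.22 m.
Froude number Fr = V/√(g·D_h) = 5.014/√(9.81×4.22) = 0.779, which is less than 1, so the flow is subcritical.

subcritical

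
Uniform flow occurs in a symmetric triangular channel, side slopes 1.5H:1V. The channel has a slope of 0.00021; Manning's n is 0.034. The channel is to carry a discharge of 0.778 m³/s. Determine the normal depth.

y_n = 1.34 m

Manning's equation rearranged: A R^(2/3) = nQ / (1·√S) = 0.034 × 0.778 / (√0.00021) = 1.825.
Try y = 1.04 m: A R^(2/3) = 0.9281 — short.
Try y = 1.34 m: A R^(2/3) = 1.824 — ≈ 1.825.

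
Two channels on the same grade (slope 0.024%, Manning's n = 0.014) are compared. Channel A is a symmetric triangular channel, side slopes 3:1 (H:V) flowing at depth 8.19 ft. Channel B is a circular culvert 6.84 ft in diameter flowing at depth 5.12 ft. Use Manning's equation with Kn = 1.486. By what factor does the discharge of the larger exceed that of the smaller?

10.4

Channel A: For a triangular section with side slope z = 3: A = zy² = 3×8.19² = 201.2 ft²; P = 2y√(1+z²) = 2×8.19×3.162 = 51.8 ft. Hydraulic radius R = A/P = 201.2/51.8 = 3.885 ft. Q_A = (1.486/0.014)·201.2·3.885^(2/3)·√0.00024 = 817.7 ft³/s.
Channel B: For a circular section of diameter D = 6.84 ft at depth y = 5.12 ft, the central angle is θ = 2 arccos(1 − 2y/D) = 4.182 rad. Then A = (D²/8)(θ − sin θ) = 29.5 ft² and P = Dθ/2 = 14.3 ft. Hydraulic radius R = A/P = 29.5/14.3 = 2.063 ft. Q_B = (1.486/0.014)·29.5·2.063^(2/3)·√0.00024 = 78.61 ft³/s.
The larger discharge is 817.7 ft³/s and the smaller is 78.61 ft³/s; the ratio is 10.4.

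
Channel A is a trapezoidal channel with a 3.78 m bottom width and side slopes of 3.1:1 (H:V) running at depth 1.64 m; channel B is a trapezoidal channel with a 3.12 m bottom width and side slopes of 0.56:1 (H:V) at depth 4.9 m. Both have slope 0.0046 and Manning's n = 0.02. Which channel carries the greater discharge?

channel B

Channel A: With bottom width b = 3.78 m and side slope z = 3.1: A = (b + zy)y = (3.78 + 3.1×1.64)×1.64 = 14.54 m²; P = b + 2y√(1+z²) = 3.78 + 2×1.64×3.257 = 14.46 m. Hydraulic radius R = A/P = 14.54/14.46 = 1.005 m. Q_A = (1/0.02)·14.54·1.005^(2/3)·√0.0046 = 49.46 m³/s.
Channel B: With bottom width b = 3.12 m and side slope z = 0.56: A = (b + zy)y = (3.12 + 0.56×4.9)×4.9 = 28.73 m²; P = b + 2y√(1+z²) = 3.12 + 2×4.9×1.146 = 14.35 m. Hydraulic radius R = A/P = 28.73/14.35 = 2.002 m. Q_B = (1/0.02)·28.73·2.002^(2/3)·√0.0046 = 154.8 m³/s.
Q_A = 49.46 m³/s vs Q_B = 154.8 m³/s, so channel B carries more.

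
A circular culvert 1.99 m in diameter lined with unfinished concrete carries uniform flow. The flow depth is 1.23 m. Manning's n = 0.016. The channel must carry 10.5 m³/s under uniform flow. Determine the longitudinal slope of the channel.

S = 0.015

For a circular section of diameter D = 1.99 m at depth y = 1.23 m, the central angle is θ = 2 arccos(1 − 2y/D) = 3.618 rad. Then A = (D²/8)(θ − sin θ) = 2.018 m² and P = Dθ/2 = 3.6 m.
Hydraulic radius R = A/P = 2.018/3.6 = 0.5606 m.
From Manning's equation, S = [nQ / (1 A R^(2/3))]² = [0.016 × 10.5 / (1 × 2.018 × 0.5606^(2/3))]² = 0.015.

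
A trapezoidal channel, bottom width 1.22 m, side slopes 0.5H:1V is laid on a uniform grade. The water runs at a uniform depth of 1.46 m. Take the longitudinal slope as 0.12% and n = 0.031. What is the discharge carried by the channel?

With bottom width b = 1.22 m and side slope z = 0.5: A = (b + zy)y = (1.22 + 0.5×1.46)×1.46 = 2.847 m²; P = b + 2y√(1+z²) = 1.22 + 2×1.46×1.118 = 4.485 m.
Hydraulic radius R = A/P = 2.847/4.485 = 0.6348 m.
Manning's equation: Q = (1/n) A R^(2/3) S^(1/2) = (1/0.031) × 2.847 × 0.6348^(2/3) × 0.0012^(1/2) = 2.35 m³/s.

Q = 2.35 m³/s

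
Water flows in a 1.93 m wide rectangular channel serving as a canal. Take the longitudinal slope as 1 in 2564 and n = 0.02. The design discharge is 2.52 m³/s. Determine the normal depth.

y_n = 1.8 m

Manning's equation rearranged: A R^(2/3) = nQ / (1·√S) = 0.02 × 2.52 / (√0.00039) = 2.552.
Trying y = 1.31 m: A R^(2/3) = 1.709 — low.
Trying y = 1.8 m: A R^(2/3) = 2.548 — ≈ 2.552.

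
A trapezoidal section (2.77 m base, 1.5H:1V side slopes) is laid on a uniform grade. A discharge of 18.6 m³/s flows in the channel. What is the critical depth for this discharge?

y_c = 1.31 m

At critical depth, Q² T / (g A³) = 1, i.e. A³/T = Q²/g = 18.6²/9.81 = 35.27.
At y = 1.05 m: A³/T = 16.04 — too small.
At y = 1.51 m: A³/T = 60.2 — too large.
At y = 1.31 m: A³/T = 35.62 — ≈ 35.27.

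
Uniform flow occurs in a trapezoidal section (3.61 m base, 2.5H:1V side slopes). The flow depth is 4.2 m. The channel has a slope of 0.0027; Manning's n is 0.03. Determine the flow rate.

With bottom width b = 3.61 m and side slope z = 2.5: A = (b + zy)y = (3.61 + 2.5×4.2)×4.2 = 59.26 m²; P = b + 2y√(1+z²) = 3.61 + 2×4.2×2.693 = 26.23 m.
Hydraulic radius R = A/P = 59.26/26.23 = 2.26 m.
Manning's equation: Q = (1/n) A R^(2/3) S^(1/2) = (1/0.03) × 59.26 × 2.26^(2/3) × 0.0027^(1/2) = 177 m³/s.

Q = 177 m³/s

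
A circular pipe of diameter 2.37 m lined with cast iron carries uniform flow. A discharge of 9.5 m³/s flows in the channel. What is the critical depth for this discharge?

At critical depth, Q² T / (g A³) = 1, i.e. A³/T = Q²/g = 9.5²/9.81 = 9.2.
Try y = 1.62 m: A³/T = 15.05 — high.
Try y = 1.43 m: A³/T = 9.288 — matches.

y_c = 1.43 m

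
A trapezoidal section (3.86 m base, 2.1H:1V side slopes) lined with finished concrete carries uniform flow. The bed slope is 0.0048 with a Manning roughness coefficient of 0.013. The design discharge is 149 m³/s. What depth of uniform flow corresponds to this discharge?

y_n = 2.44 m

Manning's equation rearranged: A R^(2/3) = nQ / (1·√S) = 0.013 × 149 / (√0.0048) = 27.96.
Try y = 2.64 m: A R^(2/3) = 33.08 — too large.
Try y = 1.78 m: A R^(2/3) = 14.53 — too small.
Try y = 2.44 m: A R^(2/3) = 27.97 — close enough.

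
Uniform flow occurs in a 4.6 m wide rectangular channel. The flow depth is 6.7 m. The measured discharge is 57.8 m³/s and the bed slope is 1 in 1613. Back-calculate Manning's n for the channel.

Flow area A = b·y = 4.6 × 6.7 = 30.82 m². Wetted perimeter P = b + 2y = 4.6 + 2×6.7 = 18 m.
Hydraulic radius R = A/P = 30.82/18 = 1.712 m.
Rearranging Manning's equation: n = (1/Q) A R^(2/3) S^(1/2) = (1/57.8) × 30.82 × 1.712^(2/3) × √0.00062 = 0.019.

n = 0.019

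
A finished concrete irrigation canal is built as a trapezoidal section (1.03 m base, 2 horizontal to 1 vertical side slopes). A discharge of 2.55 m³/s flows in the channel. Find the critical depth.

At critical depth, Q² T / (g A³) = 1, i.e. A³/T = Q²/g = 2.55²/9.81 = 0.6628.
Trying y = 0.434 m: A³/T = 0.2021 — low.
Trying y = 0.732 m: A³/T = 1.537 — high.
Trying y = 0.592 m: A³/T = 0.6626 — ≈ 0.6628.

y_c = 0.592 m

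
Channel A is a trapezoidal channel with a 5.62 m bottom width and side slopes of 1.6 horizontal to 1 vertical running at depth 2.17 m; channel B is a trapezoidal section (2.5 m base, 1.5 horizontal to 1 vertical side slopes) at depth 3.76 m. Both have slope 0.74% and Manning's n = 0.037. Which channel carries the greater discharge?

Channel A: With bottom width b = 5.62 m and side slope z = 1.6: A = (b + zy)y = (5.62 + 1.6×2.17)×2.17 = 19.73 m²; P = b + 2y√(1+z²) = 5.62 + 2×2.17×1.887 = 13.81 m. Hydraulic radius R = A/P = 19.73/13.81 = 1.429 m. Q_A = (1/0.037)·19.73·1.429^(2/3)·√0.0074 = 58.19 m³/s.
Channel B: With bottom width b = 2.5 m and side slope z = 1.5: A = (b + zy)y = (2.5 + 1.5×3.76)×3.76 = 30.61 m²; P = b + 2y√(1+z²) = 2.5 + 2×3.76×1.803 = 16.06 m. Hydraulic radius R = A/P = 30.61/16.06 = 1.906 m. Q_B = (1/0.037)·30.61·1.906^(2/3)·√0.0074 = 109.4 m³/s.
Q_A = 58.19 m³/s vs Q_B = 109.4 m³/s, so channel B carries more.

channel B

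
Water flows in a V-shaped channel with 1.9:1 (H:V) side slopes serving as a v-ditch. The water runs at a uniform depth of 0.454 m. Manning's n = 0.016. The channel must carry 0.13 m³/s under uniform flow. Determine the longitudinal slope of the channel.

S = 0.00024

For a triangular section with side slope z = 1.9: A = zy² = 1.9×0.454² = 0.3916 m²; P = 2y√(1+z²) = 2×0.454×2.147 = 1.95 m.
Hydraulic radius R = A/P = 0.3916/1.95 = 0.2009 m.
From Manning's equation, S = [nQ / (1 A R^(2/3))]² = [0.016 × 0.13 / (1 × 0.3916 × 0.2009^(2/3))]² = 0.00024.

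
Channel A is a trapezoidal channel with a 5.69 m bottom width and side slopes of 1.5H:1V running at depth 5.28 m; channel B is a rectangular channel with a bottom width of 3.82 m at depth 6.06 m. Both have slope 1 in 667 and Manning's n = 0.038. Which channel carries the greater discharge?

Channel A: With bottom width b = 5.69 m and side slope z = 1.5: A = (b + zy)y = (5.69 + 1.5×5.28)×5.28 = 71.86 m²; P = b + 2y√(1+z²) = 5.69 + 2×5.28×1.803 = 24.73 m. Hydraulic radius R = A/P = 71.86/24.73 = 2.906 m. Q_A = (1/0.038)·71.86·2.906^(2/3)·√0.001499 = 149.1 m³/s.
Channel B: Flow area A = b·y = 3.82 × 6.06 = 23.15 m². Wetted perimeter P = b + 2y = 3.82 + 2×6.06 = 15.94 m. Hydraulic radius R = A/P = 23.15/15.94 = 1.452 m. Q_B = (1/0.038)·23.15·1.452^(2/3)·√0.001499 = 30.25 m³/s.
Q_A = 149.1 m³/s vs Q_B = 30.25 m³/s, so channel A carries more.

channel A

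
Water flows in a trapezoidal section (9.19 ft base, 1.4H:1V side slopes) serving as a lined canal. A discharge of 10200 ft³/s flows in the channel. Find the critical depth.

y_c = 17.2 ft

At critical depth, Q² T / (g A³) = 1, i.e. A³/T = Q²/g = 10200²/32.2 = 3231000.
Try y = 14.1 ft: A³/T = 1395000 — too small.
Try y = 17.2 ft: A³/T = 3267000 — ≈ 3231000.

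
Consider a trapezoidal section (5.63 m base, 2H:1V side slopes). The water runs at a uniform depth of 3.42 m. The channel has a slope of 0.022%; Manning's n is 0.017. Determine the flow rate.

With bottom width b = 5.63 m and side slope z = 2: A = (b + zy)y = (5.63 + 2×3.42)×3.42 = 42.65 m²; P = b + 2y√(1+z²) = 5.63 + 2×3.42×2.236 = 20.92 m.
Hydraulic radius R = A/P = 42.65/20.92 = 2.038 m.
Manning's equation: Q = (1/n) A R^(2/3) S^(1/2) = (1/0.017) × 42.65 × 2.038^(2/3) × 0.00022^(1/2) = 59.8 m³/s.

Q = 59.8 m³/s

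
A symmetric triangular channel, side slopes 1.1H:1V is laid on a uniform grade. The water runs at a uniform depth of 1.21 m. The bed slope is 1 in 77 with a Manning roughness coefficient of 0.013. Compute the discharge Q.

For a triangular section with side slope z = 1.1: A = zy² = 1.1×1.21² = 1.611 m²; P = 2y√(1+z²) = 2×1.21×1.487 = 3.598 m.
Hydraulic radius R = A/P = 1.611/3.598 = 0.4477 m.
Manning's equation: Q = (1/n) A R^(2/3) S^(1/2) = (1/0.013) × 1.611 × 0.4477^(2/3) × 0.01299^(1/2) = 8.26 m³/s.

Q = 8.26 m³/s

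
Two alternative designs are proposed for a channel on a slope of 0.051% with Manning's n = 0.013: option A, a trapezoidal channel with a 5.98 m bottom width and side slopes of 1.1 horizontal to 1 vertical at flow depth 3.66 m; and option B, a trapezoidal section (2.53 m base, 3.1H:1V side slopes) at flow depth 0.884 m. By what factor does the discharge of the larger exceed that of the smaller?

Channel A: With bottom width b = 5.98 m and side slope z = 1.1: A = (b + zy)y = (5.98 + 1.1×3.66)×3.66 = 36.62 m²; P = b + 2y√(1+z²) = 5.98 + 2×3.66×1.487 = 16.86 m. Hydraulic radius R = A/P = 36.62/16.86 = 2.172 m. Q_A = (1/0.013)·36.62·2.172^(2/3)·√0.00051 = 106.7 m³/s.
Channel B: With bottom width b = 2.53 m and side slope z = 3.1: A = (b + zy)y = (2.53 + 3.1×0.884)×0.884 = 4.659 m²; P = b + 2y√(1+z²) = 2.53 + 2×0.884×3.257 = 8.289 m. Hydraulic radius R = A/P = 4.659/8.289 = 0.5621 m. Q_B = (1/0.013)·4.659·0.5621^(2/3)·√0.00051 = 5.512 m³/s.
The larger discharge is 106.7 m³/s and the smaller is 5.512 m³/s; the ratio is 19.4.

19.4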